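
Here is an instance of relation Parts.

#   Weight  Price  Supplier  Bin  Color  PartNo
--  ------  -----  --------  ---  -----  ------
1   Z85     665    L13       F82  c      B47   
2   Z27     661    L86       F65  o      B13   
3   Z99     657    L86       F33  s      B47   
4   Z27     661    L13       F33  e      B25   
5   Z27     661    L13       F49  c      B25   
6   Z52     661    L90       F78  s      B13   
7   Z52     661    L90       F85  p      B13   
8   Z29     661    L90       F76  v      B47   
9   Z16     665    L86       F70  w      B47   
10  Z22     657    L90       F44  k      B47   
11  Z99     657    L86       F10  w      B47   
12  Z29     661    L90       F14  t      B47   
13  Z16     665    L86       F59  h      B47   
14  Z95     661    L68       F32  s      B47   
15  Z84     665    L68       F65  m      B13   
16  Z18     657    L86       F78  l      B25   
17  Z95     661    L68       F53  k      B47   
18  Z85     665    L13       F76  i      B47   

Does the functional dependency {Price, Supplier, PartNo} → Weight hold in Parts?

(Price=665, Supplier=L13, PartNo=B47): rows 1, 18 → Weight = Z85, Z85 ✓
(Price=661, Supplier=L86, PartNo=B13): row 2 → Weight = Z27 ✓
(Price=657, Supplier=L86, PartNo=B47): rows 3, 11 → Weight = Z99, Z99 ✓
(Price=661, Supplier=L13, PartNo=B25): rows 4, 5 → Weight = Z27, Z27 ✓
(Price=661, Supplier=L90, PartNo=B13): rows 6, 7 → Weight = Z52, Z52 ✓
(Price=661, Supplier=L90, PartNo=B47): rows 8, 12 → Weight = Z29, Z29 ✓
(Price=665, Supplier=L86, PartNo=B47): rows 9, 13 → Weight = Z16, Z16 ✓
(Price=657, Supplier=L90, PartNo=B47): row 10 → Weight = Z22 ✓
(Price=661, Supplier=L68, PartNo=B47): rows 14, 17 → Weight = Z95, Z95 ✓
(Price=665, Supplier=L68, PartNo=B13): row 15 → Weight = Z84 ✓
(Price=657, Supplier=L86, PartNo=B25): row 16 → Weight = Z18 ✓
Every {Price, Supplier, PartNo} value is associated with a single Weight value, so {Price, Supplier, PartNo} → Weight holds.

Yes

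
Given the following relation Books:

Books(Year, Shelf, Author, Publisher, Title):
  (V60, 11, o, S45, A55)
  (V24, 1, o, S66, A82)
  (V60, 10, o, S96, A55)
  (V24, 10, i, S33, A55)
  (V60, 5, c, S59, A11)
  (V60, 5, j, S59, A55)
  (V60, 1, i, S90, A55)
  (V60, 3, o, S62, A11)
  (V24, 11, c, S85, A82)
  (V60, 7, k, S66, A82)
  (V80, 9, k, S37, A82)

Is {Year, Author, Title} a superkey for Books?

Two distinct rows share (Year=V60, Author=o, Title=A55), so {Year, Author, Title} does not determine every attribute — not a superkey.

No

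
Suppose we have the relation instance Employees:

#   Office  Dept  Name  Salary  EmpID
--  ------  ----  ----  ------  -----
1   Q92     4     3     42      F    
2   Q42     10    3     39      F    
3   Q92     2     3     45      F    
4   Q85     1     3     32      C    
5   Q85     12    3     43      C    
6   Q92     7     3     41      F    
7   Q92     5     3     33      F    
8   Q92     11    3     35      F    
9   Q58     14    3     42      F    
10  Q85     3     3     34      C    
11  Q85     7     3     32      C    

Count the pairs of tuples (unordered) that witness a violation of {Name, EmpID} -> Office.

11

(Name=3, EmpID=F): violating pairs (1,2), (1,9), (2,3), (2,6), (2,7), (2,8), (2,9), (3,9), (6,9), (7,9), (8,9) — 11 pairs.
(Name=3, EmpID=C): all 4 rows agree on Office — 0 pairs.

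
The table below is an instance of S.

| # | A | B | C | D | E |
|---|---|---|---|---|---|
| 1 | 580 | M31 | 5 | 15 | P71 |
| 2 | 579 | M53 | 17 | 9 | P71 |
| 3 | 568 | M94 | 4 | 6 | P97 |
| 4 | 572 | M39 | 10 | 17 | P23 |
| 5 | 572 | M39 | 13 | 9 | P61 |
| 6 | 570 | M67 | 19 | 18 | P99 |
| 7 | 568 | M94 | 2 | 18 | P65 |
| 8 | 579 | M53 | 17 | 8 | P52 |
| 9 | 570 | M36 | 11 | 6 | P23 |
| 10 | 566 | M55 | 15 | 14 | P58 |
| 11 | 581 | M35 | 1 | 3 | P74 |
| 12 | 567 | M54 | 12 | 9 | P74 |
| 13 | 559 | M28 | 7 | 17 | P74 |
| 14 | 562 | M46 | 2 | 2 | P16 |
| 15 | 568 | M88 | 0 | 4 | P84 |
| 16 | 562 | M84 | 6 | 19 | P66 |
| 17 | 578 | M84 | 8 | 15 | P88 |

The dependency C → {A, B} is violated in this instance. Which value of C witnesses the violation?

2

C=5: row 1 → {A,B} = (580, M31) ✓
C=17: rows 2, 8 → {A,B} = (579, M53), (579, M53) ✓
C=4: row 3 → {A,B} = (568, M94) ✓
C=10: row 4 → {A,B} = (572, M39) ✓
C=13: row 5 → {A,B} = (572, M39) ✓
C=19: row 6 → {A,B} = (570, M67) ✓
C=2: rows 7, 14 → {A,B} takes values {(568, M94), (562, M46)} — violation
C=11: row 9 → {A,B} = (570, M36) ✓
C=15: row 10 → {A,B} = (566, M55) ✓
C=1: row 11 → {A,B} = (581, M35) ✓
C=12: row 12 → {A,B} = (567, M54) ✓
C=7: row 13 → {A,B} = (559, M28) ✓
C=0: row 15 → {A,B} = (568, M88) ✓
C=6: row 16 → {A,B} = (562, M84) ✓
C=8: row 17 → {A,B} = (578, M84) ✓
The only C value with inconsistent RHS is C=2.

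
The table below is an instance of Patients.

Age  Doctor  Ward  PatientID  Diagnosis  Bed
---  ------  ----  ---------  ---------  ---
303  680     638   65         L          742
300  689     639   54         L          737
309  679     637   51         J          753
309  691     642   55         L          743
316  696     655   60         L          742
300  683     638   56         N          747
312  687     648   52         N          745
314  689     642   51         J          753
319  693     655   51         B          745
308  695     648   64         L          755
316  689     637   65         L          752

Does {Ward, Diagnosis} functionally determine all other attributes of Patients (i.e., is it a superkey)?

Yes

All 11 rows have distinct {Ward, Diagnosis} values, so {Ward, Diagnosis} → (all attributes) holds and {Ward, Diagnosis} is a superkey.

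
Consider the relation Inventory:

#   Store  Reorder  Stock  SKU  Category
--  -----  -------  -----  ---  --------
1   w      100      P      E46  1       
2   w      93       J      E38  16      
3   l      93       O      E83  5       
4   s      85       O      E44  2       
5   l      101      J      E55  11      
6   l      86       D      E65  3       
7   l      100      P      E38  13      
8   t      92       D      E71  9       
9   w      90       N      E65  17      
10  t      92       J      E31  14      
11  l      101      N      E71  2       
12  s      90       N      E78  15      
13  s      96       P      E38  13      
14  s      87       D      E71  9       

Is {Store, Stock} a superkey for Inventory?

All 14 rows have distinct {Store, Stock} values, so {Store, Stock} → (all attributes) holds and {Store, Stock} is a superkey.

Yes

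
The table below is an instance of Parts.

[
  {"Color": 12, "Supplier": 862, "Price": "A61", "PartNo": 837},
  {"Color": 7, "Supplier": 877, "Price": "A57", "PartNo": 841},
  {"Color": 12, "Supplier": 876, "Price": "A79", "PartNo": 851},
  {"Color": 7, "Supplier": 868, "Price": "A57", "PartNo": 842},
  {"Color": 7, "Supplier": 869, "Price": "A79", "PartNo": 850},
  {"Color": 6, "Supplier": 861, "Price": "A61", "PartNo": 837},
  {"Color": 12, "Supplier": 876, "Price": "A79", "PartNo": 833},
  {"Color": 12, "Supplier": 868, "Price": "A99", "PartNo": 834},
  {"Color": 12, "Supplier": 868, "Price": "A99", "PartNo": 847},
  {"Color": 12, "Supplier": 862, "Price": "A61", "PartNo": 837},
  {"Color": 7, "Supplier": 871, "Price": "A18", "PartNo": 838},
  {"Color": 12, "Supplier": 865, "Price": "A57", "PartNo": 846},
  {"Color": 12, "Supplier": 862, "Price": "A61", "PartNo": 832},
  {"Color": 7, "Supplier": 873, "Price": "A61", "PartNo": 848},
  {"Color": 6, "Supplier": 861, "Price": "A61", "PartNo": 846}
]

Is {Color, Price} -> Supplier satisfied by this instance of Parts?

(Color=12, Price=A61): 3 rows → Supplier = 862, 862, 862 ✓
(Color=7, Price=A57): 2 rows → Supplier takes values {877, 868} — violation
(Color=12, Price=A79): 2 rows → Supplier = 876, 876 ✓
(Color=7, Price=A79): 1 row → Supplier = 869 ✓
(Color=6, Price=A61): 2 rows → Supplier = 861, 861 ✓
(Color=12, Price=A99): 2 rows → Supplier = 868, 868 ✓
(Color=7, Price=A18): 1 row → Supplier = 871 ✓
(Color=12, Price=A57): 1 row → Supplier = 865 ✓
(Color=7, Price=A61): 1 row → Supplier = 873 ✓
Two rows agree on {Color, Price} but differ on Supplier, so {Color, Price} -> Supplier does not hold.

No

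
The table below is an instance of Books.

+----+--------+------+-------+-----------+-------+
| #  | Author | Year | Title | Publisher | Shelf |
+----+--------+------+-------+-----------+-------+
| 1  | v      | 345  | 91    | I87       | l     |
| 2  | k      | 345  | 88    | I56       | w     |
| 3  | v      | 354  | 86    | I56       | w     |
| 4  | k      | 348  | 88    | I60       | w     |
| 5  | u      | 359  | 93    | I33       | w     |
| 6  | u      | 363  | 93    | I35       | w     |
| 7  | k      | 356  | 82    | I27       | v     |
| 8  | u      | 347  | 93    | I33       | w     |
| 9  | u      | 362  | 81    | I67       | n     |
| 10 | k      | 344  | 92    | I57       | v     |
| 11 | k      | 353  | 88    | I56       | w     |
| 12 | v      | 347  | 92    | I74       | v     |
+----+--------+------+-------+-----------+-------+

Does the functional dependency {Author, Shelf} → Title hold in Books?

(Author=v, Shelf=l): row 1 → Title = 91 ✓
(Author=k, Shelf=w): rows 2, 4, 11 → Title = 88, 88, 88 ✓
(Author=v, Shelf=w): row 3 → Title = 86 ✓
(Author=u, Shelf=w): rows 5, 6, 8 → Title = 93, 93, 93 ✓
(Author=k, Shelf=v): rows 7, 10 → Title takes values {82, 92} — violation
(Author=u, Shelf=n): row 9 → Title = 81 ✓
(Author=v, Shelf=v): row 12 → Title = 92 ✓
Two rows agree on {Author, Shelf} but differ on Title, so {Author, Shelf} → Title does not hold.

No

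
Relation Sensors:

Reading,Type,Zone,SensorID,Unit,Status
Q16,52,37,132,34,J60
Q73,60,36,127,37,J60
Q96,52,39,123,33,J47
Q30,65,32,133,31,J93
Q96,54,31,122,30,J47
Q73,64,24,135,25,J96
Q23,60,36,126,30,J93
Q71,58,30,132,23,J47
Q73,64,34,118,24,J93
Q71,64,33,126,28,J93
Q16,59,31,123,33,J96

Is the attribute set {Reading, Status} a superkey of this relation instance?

Two distinct rows share (Reading=Q96, Status=J47), so {Reading, Status} does not determine every attribute — not a superkey.

No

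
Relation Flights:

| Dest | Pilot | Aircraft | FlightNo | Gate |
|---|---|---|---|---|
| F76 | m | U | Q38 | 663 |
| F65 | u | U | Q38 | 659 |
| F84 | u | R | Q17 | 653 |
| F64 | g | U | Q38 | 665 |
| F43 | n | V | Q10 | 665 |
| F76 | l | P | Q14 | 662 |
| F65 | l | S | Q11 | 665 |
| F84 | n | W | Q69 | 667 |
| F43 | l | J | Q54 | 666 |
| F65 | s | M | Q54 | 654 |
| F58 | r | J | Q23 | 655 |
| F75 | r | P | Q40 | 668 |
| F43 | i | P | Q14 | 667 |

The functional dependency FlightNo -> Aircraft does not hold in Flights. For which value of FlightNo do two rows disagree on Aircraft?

FlightNo=Q38: 3 rows → Aircraft = U, U, U ✓
FlightNo=Q17: 1 row → Aircraft = R ✓
FlightNo=Q10: 1 row → Aircraft = V ✓
FlightNo=Q14: 2 rows → Aircraft = P, P ✓
FlightNo=Q11: 1 row → Aircraft = S ✓
FlightNo=Q69: 1 row → Aircraft = W ✓
FlightNo=Q54: 2 rows → Aircraft takes values {J, M} — violation
FlightNo=Q23: 1 row → Aircraft = J ✓
FlightNo=Q40: 1 row → Aircraft = P ✓
The only FlightNo value with inconsistent Aircraft is FlightNo=Q54.

Q54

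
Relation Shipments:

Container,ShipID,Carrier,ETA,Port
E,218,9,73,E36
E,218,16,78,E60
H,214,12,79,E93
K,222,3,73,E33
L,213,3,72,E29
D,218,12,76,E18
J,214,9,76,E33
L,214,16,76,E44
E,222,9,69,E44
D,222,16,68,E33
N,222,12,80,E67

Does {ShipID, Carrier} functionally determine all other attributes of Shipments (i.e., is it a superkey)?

Yes

All 11 rows have distinct {ShipID, Carrier} values, so {ShipID, Carrier} → (all attributes) holds and {ShipID, Carrier} is a superkey.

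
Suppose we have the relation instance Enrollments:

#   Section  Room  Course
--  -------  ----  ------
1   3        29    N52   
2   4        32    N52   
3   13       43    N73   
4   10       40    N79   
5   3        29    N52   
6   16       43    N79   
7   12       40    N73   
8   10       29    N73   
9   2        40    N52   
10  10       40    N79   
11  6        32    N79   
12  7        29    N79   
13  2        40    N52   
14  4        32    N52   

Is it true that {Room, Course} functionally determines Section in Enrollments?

Yes

(Room=29, Course=N52): rows 1, 5 → Section = 3, 3 ✓
(Room=32, Course=N52): rows 2, 14 → Section = 4, 4 ✓
(Room=43, Course=N73): row 3 → Section = 13 ✓
(Room=40, Course=N79): rows 4, 10 → Section = 10, 10 ✓
(Room=43, Course=N79): row 6 → Section = 16 ✓
(Room=40, Course=N73): row 7 → Section = 12 ✓
(Room=29, Course=N73): row 8 → Section = 10 ✓
(Room=40, Course=N52): rows 9, 13 → Section = 2, 2 ✓
(Room=32, Course=N79): row 11 → Section = 6 ✓
(Room=29, Course=N79): row 12 → Section = 7 ✓
Every {Room, Course} value is associated with a single Section value, so {Room, Course} -> Section holds.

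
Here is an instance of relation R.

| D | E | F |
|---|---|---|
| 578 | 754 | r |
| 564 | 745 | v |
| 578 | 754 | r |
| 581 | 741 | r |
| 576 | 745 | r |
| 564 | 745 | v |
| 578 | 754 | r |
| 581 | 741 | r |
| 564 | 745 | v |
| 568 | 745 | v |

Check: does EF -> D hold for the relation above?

(E=754, F=r): 3 rows → D = 578, 578, 578 ✓
(E=745, F=v): 4 rows → D takes values {564, 568} — violation
(E=741, F=r): 2 rows → D = 581, 581 ✓
(E=745, F=r): 1 row → D = 576 ✓
Two rows agree on EF but differ on D, so EF -> D does not hold.

No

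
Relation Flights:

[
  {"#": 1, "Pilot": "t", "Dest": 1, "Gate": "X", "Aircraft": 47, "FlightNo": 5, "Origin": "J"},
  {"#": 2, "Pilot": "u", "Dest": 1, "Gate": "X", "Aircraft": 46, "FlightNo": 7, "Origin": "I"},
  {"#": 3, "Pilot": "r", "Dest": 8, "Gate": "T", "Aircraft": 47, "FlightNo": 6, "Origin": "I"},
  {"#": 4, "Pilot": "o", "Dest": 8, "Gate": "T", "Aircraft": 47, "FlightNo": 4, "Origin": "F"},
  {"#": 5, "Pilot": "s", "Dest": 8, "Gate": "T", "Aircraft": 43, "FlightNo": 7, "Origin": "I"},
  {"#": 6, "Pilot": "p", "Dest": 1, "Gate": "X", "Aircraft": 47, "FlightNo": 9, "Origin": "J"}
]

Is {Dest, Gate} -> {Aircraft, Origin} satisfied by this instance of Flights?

No

(Dest=1, Gate=X): rows 1, 2, 6 → {Aircraft,Origin} takes values {(47, J), (46, I)} — violation
(Dest=8, Gate=T): rows 3, 4, 5 → {Aircraft,Origin} takes values {(47, I), (47, F), (43, I)} — violation
Two rows agree on {Dest, Gate} but differ on {Aircraft, Origin}, so {Dest, Gate} -> {Aircraft, Origin} does not hold.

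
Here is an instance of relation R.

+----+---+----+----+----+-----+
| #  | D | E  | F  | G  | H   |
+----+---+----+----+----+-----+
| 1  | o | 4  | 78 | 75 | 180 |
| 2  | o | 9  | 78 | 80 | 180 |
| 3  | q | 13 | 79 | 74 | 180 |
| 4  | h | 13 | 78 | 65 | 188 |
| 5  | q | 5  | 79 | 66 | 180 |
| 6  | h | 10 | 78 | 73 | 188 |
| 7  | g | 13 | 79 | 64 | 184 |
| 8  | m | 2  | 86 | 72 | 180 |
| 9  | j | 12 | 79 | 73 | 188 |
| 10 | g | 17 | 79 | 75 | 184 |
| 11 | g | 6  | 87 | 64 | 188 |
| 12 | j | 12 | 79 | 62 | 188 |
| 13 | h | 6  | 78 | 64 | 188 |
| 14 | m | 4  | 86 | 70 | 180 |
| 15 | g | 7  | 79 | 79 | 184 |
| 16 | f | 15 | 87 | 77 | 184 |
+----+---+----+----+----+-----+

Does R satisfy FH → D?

(F=78, H=180): rows 1, 2 → D = o, o ✓
(F=79, H=180): rows 3, 5 → D = q, q ✓
(F=78, H=188): rows 4, 6, 13 → D = h, h, h ✓
(F=79, H=184): rows 7, 10, 15 → D = g, g, g ✓
(F=86, H=180): rows 8, 14 → D = m, m ✓
(F=79, H=188): rows 9, 12 → D = j, j ✓
(F=87, H=188): row 11 → D = g ✓
(F=87, H=184): row 16 → D = f ✓
Every FH value is associated with a single D value, so FH → D holds.

Yes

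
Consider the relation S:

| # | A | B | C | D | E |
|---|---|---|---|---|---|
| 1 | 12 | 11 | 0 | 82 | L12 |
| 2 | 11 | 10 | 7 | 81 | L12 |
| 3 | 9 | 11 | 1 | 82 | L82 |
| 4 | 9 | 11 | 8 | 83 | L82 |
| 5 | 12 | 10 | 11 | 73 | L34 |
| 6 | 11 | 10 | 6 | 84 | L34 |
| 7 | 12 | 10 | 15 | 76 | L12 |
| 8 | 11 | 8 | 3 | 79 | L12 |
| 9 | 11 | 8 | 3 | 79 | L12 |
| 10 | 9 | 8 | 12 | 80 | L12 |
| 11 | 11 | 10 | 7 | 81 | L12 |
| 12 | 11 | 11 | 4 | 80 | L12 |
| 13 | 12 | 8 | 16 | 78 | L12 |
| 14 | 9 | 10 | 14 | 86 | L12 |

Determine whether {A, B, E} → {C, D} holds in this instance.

(A=12, B=11, E=L12): row 1 → {C,D} = (0, 82) ✓
(A=11, B=10, E=L12): rows 2, 11 → {C,D} = (7, 81), (7, 81) ✓
(A=9, B=11, E=L82): rows 3, 4 → {C,D} takes values {(1, 82), (8, 83)} — violation
(A=12, B=10, E=L34): row 5 → {C,D} = (11, 73) ✓
(A=11, B=10, E=L34): row 6 → {C,D} = (6, 84) ✓
(A=12, B=10, E=L12): row 7 → {C,D} = (15, 76) ✓
(A=11, B=8, E=L12): rows 8, 9 → {C,D} = (3, 79), (3, 79) ✓
(A=9, B=8, E=L12): row 10 → {C,D} = (12, 80) ✓
(A=11, B=11, E=L12): row 12 → {C,D} = (4, 80) ✓
(A=12, B=8, E=L12): row 13 → {C,D} = (16, 78) ✓
(A=9, B=10, E=L12): row 14 → {C,D} = (14, 86) ✓
Two rows agree on {A, B, E} but differ on {C, D}, so {A, B, E} → {C, D} does not hold.

No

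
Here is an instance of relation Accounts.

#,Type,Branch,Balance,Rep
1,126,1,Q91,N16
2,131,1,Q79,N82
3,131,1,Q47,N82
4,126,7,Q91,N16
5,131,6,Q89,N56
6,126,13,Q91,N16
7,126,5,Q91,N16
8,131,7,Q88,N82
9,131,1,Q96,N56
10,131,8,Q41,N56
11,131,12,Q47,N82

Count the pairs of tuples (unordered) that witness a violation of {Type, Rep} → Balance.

(Type=126, Rep=N16): all 4 rows agree on Balance — 0 pairs.
(Type=131, Rep=N82): violating pairs (2,3), (2,8), (2,11), (3,8), (8,11) — 5 pairs.
(Type=131, Rep=N56): violating pairs (5,9), (5,10), (9,10) — 3 pairs.

8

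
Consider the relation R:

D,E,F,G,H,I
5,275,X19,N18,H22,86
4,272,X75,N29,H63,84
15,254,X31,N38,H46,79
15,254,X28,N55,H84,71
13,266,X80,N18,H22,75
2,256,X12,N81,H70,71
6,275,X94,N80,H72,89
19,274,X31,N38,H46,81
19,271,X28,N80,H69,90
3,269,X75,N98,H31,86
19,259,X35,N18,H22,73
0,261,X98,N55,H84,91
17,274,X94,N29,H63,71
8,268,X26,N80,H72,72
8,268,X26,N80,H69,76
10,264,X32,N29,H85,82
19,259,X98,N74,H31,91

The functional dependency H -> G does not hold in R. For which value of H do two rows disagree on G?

H31

H=H22: 3 rows → G = N18, N18, N18 ✓
H=H63: 2 rows → G = N29, N29 ✓
H=H46: 2 rows → G = N38, N38 ✓
H=H84: 2 rows → G = N55, N55 ✓
H=H70: 1 row → G = N81 ✓
H=H72: 2 rows → G = N80, N80 ✓
H=H69: 2 rows → G = N80, N80 ✓
H=H31: 2 rows → G takes values {N98, N74} — violation
H=H85: 1 row → G = N29 ✓
The only H value with inconsistent G is H=H31.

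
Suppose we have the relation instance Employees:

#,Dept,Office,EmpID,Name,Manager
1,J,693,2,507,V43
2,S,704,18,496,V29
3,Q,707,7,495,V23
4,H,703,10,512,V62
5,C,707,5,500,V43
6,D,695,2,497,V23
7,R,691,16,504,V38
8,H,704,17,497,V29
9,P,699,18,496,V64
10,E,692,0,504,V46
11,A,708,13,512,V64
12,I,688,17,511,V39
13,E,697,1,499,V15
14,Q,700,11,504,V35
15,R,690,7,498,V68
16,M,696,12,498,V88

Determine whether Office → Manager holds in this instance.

No

Office=693: row 1 → Manager = V43 ✓
Office=704: rows 2, 8 → Manager = V29, V29 ✓
Office=707: rows 3, 5 → Manager takes values {V23, V43} — violation
Office=703: row 4 → Manager = V62 ✓
Office=695: row 6 → Manager = V23 ✓
Office=691: row 7 → Manager = V38 ✓
Office=699: row 9 → Manager = V64 ✓
Office=692: row 10 → Manager = V46 ✓
Office=708: row 11 → Manager = V64 ✓
Office=688: row 12 → Manager = V39 ✓
Office=697: row 13 → Manager = V15 ✓
Office=700: row 14 → Manager = V35 ✓
Office=690: row 15 → Manager = V68 ✓
Office=696: row 16 → Manager = V88 ✓
Two rows agree on Office but differ on Manager, so Office → Manager does not hold.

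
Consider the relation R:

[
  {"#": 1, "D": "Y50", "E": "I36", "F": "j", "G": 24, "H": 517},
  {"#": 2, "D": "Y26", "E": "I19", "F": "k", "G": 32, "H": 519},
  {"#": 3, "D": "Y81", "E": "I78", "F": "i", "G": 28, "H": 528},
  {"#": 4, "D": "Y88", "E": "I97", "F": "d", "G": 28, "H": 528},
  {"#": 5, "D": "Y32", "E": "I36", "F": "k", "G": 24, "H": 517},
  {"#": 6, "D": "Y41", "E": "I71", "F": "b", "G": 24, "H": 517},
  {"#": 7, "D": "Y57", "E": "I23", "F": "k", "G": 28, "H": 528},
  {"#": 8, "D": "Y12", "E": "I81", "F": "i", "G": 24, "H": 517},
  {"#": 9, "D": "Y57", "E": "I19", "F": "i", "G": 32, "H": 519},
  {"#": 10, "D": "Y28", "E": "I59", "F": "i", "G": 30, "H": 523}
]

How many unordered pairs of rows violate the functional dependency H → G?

H=517: all 4 rows agree on G — 0 pairs.
H=519: all 2 rows agree on G — 0 pairs.
H=528: all 3 rows agree on G — 0 pairs.

0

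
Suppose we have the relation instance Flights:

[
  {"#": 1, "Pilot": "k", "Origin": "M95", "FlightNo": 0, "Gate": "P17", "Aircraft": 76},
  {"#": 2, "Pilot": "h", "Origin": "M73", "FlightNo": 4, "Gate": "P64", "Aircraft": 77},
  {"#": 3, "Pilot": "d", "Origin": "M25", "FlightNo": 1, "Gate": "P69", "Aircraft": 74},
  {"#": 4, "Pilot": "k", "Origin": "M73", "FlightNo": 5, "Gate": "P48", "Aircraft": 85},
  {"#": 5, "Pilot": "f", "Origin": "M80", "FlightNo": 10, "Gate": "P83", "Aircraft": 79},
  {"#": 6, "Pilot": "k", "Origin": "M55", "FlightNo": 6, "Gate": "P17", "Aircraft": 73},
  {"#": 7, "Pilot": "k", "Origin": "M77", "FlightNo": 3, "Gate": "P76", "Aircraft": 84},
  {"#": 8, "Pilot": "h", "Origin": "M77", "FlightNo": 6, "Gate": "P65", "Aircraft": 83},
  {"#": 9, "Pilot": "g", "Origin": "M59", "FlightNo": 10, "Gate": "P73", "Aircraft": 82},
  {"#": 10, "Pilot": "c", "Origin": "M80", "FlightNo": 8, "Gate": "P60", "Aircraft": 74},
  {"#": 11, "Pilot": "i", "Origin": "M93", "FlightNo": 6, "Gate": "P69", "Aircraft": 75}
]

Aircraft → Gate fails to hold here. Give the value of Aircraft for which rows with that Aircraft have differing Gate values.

74

Aircraft=76: row 1 → Gate = P17 ✓
Aircraft=77: row 2 → Gate = P64 ✓
Aircraft=74: rows 3, 10 → Gate takes values {P69, P60} — violation
Aircraft=85: row 4 → Gate = P48 ✓
Aircraft=79: row 5 → Gate = P83 ✓
Aircraft=73: row 6 → Gate = P17 ✓
Aircraft=84: row 7 → Gate = P76 ✓
Aircraft=83: row 8 → Gate = P65 ✓
Aircraft=82: row 9 → Gate = P73 ✓
Aircraft=75: row 11 → Gate = P69 ✓
The only Aircraft value with inconsistent Gate is Aircraft=74.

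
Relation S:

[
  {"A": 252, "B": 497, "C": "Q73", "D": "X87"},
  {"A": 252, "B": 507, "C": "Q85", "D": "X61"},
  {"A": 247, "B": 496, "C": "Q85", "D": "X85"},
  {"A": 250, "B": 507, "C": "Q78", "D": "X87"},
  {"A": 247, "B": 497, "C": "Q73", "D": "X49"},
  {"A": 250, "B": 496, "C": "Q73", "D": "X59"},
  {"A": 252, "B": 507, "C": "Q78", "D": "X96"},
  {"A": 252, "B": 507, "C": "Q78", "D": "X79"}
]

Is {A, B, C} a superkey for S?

Two distinct rows share (A=252, B=507, C=Q78), so {A, B, C} does not determine every attribute — not a superkey.

No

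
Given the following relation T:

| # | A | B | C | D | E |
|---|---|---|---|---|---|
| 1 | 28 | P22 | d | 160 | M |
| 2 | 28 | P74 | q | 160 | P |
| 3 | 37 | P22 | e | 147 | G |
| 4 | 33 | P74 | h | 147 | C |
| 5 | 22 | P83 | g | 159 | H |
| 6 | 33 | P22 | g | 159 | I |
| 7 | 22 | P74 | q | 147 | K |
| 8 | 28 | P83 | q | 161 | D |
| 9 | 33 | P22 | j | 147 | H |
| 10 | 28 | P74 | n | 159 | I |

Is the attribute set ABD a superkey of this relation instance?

All 10 rows have distinct ABD values, so ABD → (all attributes) holds and ABD is a superkey.

Yes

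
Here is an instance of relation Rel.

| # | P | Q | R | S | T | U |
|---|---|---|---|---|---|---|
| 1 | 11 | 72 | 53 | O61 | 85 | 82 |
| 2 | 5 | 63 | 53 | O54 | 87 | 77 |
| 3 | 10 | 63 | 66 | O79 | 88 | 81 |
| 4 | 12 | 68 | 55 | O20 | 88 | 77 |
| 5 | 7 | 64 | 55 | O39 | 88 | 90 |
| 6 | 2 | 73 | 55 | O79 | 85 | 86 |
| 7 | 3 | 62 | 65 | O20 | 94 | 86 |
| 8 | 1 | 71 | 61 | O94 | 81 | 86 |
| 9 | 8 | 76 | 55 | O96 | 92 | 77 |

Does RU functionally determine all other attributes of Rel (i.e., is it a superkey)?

No

Rows 4 and 9 have the same RU value (R=55, U=77) but are distinct tuples, so RU does not determine every attribute — not a superkey.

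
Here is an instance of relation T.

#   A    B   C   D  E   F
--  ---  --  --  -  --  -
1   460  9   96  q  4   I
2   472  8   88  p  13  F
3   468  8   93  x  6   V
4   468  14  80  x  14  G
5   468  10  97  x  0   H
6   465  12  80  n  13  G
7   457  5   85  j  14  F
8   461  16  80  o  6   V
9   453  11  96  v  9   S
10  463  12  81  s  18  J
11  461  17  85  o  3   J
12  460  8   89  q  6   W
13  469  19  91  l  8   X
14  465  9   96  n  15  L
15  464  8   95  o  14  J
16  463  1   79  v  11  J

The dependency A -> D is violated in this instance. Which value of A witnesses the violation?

463

A=460: rows 1, 12 → D = q, q ✓
A=472: row 2 → D = p ✓
A=468: rows 3, 4, 5 → D = x, x, x ✓
A=465: rows 6, 14 → D = n, n ✓
A=457: row 7 → D = j ✓
A=461: rows 8, 11 → D = o, o ✓
A=453: row 9 → D = v ✓
A=463: rows 10, 16 → D takes values {s, v} — violation
A=469: row 13 → D = l ✓
A=464: row 15 → D = o ✓
The only A value with inconsistent D is A=463.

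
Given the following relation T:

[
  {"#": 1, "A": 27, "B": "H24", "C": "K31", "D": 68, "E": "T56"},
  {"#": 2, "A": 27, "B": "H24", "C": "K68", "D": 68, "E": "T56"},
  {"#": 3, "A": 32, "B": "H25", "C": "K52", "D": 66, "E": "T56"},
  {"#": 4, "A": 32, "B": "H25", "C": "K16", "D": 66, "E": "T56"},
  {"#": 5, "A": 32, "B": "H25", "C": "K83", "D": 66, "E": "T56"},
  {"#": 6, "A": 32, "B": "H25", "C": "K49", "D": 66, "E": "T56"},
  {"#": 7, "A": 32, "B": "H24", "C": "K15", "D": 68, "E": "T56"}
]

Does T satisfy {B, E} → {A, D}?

(B=H24, E=T56): rows 1, 2, 7 → {A,D} takes values {(27, 68), (32, 68)} — violation
(B=H25, E=T56): rows 3, 4, 5, 6 → {A,D} = (32, 66), (32, 66), (32, 66), (32, 66) ✓
Two rows agree on {B, E} but differ on {A, D}, so {B, E} → {A, D} does not hold.

No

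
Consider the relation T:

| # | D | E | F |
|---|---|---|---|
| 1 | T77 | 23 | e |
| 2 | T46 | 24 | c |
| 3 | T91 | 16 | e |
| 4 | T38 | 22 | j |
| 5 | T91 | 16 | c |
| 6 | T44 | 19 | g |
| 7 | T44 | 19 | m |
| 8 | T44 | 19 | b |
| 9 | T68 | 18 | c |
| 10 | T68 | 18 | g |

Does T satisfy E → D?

Yes

E=23: row 1 → D = T77 ✓
E=24: row 2 → D = T46 ✓
E=16: rows 3, 5 → D = T91, T91 ✓
E=22: row 4 → D = T38 ✓
E=19: rows 6, 7, 8 → D = T44, T44, T44 ✓
E=18: rows 9, 10 → D = T68, T68 ✓
Every E value is associated with a single D value, so E → D holds.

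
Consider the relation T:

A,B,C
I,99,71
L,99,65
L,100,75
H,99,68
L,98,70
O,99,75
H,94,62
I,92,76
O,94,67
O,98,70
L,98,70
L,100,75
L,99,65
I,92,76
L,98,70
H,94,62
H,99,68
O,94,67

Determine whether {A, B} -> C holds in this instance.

(A=I, B=99): 1 row → C = 71 ✓
(A=L, B=99): 2 rows → C = 65, 65 ✓
(A=L, B=100): 2 rows → C = 75, 75 ✓
(A=H, B=99): 2 rows → C = 68, 68 ✓
(A=L, B=98): 3 rows → C = 70, 70, 70 ✓
(A=O, B=99): 1 row → C = 75 ✓
(A=H, B=94): 2 rows → C = 62, 62 ✓
(A=I, B=92): 2 rows → C = 76, 76 ✓
(A=O, B=94): 2 rows → C = 67, 67 ✓
(A=O, B=98): 1 row → C = 70 ✓
Every {A, B} value is associated with a single C value, so {A, B} -> C holds.

Yes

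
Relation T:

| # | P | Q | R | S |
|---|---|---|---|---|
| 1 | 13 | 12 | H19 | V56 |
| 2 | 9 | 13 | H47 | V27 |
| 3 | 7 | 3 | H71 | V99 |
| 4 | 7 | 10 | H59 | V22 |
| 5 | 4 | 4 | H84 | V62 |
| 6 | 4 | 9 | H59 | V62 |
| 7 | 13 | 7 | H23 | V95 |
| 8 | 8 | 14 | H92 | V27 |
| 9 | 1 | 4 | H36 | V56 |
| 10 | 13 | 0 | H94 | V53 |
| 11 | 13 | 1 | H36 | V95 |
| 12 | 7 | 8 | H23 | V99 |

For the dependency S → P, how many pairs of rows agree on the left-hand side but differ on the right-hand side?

2

S=V56: violating pairs (1,9) — 1 pair.
S=V27: violating pairs (2,8) — 1 pair.
S=V99: all 2 rows agree on P — 0 pairs.
S=V62: all 2 rows agree on P — 0 pairs.
S=V95: all 2 rows agree on P — 0 pairs.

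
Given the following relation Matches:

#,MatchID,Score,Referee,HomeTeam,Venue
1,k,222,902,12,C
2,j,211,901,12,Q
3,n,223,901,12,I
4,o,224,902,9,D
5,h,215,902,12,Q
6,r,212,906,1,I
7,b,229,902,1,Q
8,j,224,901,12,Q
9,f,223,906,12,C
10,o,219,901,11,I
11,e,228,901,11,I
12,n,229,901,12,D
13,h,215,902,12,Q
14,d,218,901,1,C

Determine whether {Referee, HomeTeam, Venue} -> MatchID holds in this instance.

No

(Referee=902, HomeTeam=12, Venue=C): row 1 → MatchID = k ✓
(Referee=901, HomeTeam=12, Venue=Q): rows 2, 8 → MatchID = j, j ✓
(Referee=901, HomeTeam=12, Venue=I): row 3 → MatchID = n ✓
(Referee=902, HomeTeam=9, Venue=D): row 4 → MatchID = o ✓
(Referee=902, HomeTeam=12, Venue=Q): rows 5, 13 → MatchID = h, h ✓
(Referee=906, HomeTeam=1, Venue=I): row 6 → MatchID = r ✓
(Referee=902, HomeTeam=1, Venue=Q): row 7 → MatchID = b ✓
(Referee=906, HomeTeam=12, Venue=C): row 9 → MatchID = f ✓
(Referee=901, HomeTeam=11, Venue=I): rows 10, 11 → MatchID takes values {o, e} — violation
(Referee=901, HomeTeam=12, Venue=D): row 12 → MatchID = n ✓
(Referee=901, HomeTeam=1, Venue=C): row 14 → MatchID = d ✓
Two rows agree on {Referee, HomeTeam, Venue} but differ on MatchID, so {Referee, HomeTeam, Venue} -> MatchID does not hold.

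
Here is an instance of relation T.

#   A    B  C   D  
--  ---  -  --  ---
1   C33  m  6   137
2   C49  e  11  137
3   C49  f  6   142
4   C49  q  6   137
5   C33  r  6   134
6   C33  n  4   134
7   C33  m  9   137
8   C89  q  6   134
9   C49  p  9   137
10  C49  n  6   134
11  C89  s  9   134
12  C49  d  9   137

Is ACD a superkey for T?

Rows 9 and 12 have the same ACD value (A=C49, C=9, D=137) but are distinct tuples, so ACD does not determine every attribute — not a superkey.

No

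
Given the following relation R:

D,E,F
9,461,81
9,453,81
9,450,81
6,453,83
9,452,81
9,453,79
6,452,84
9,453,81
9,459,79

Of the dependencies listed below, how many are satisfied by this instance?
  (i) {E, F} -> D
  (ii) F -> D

(i) {E, F} -> D: every LHS value maps to a single RHS value — holds.
(ii) F -> D: every LHS value maps to a single RHS value — holds.
2 of the 2 dependencies hold.

2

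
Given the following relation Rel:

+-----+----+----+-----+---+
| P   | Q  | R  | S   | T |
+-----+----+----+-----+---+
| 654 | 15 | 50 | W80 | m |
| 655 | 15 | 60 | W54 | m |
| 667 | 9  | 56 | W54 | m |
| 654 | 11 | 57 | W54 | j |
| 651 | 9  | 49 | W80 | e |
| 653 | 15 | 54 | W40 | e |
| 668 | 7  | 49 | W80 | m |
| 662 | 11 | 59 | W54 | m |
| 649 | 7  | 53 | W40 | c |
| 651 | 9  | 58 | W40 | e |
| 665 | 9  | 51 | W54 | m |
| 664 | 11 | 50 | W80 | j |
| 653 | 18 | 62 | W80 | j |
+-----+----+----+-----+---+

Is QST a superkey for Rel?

No

Two distinct rows share (Q=9, S=W54, T=m), so QST does not determine every attribute — not a superkey.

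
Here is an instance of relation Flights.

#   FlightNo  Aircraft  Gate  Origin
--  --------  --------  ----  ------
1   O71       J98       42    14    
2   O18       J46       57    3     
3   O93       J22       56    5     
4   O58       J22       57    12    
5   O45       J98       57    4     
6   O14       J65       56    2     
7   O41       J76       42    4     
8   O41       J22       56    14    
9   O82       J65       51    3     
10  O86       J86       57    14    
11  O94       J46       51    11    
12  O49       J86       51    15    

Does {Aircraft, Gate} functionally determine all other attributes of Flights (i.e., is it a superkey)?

Rows 3 and 8 have the same {Aircraft, Gate} value (Aircraft=J22, Gate=56) but are distinct tuples, so {Aircraft, Gate} does not determine every attribute — not a superkey.

No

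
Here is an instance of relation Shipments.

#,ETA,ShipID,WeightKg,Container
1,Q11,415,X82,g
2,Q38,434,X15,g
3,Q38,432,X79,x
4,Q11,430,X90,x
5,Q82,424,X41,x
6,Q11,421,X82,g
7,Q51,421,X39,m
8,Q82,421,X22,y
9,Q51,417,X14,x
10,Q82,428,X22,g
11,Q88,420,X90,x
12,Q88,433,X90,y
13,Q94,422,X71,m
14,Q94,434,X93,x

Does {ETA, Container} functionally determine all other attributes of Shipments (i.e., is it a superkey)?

Rows 1 and 6 have the same {ETA, Container} value (ETA=Q11, Container=g) but are distinct tuples, so {ETA, Container} does not determine every attribute — not a superkey.

No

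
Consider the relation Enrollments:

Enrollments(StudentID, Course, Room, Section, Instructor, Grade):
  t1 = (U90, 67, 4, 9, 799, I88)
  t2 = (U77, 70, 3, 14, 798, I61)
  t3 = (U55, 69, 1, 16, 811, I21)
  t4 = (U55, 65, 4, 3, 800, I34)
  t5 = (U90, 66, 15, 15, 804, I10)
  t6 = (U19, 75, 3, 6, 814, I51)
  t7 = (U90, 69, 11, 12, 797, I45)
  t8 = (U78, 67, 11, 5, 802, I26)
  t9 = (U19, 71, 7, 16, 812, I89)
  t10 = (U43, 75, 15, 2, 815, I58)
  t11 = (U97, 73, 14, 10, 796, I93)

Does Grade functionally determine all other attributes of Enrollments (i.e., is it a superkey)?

All 11 rows have distinct Grade values, so Grade → (all attributes) holds and Grade is a superkey.

Yes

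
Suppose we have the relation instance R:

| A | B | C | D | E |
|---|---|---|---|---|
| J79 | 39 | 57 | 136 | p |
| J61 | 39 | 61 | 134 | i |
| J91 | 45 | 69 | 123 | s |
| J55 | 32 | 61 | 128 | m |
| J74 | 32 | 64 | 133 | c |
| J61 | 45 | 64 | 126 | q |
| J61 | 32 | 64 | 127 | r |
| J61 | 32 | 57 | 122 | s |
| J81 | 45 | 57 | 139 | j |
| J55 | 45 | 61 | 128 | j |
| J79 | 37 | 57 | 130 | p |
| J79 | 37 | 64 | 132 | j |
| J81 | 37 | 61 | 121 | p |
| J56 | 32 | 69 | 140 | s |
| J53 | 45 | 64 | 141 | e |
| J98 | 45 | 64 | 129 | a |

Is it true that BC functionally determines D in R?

(B=39, C=57): 1 row → D = 136 ✓
(B=39, C=61): 1 row → D = 134 ✓
(B=45, C=69): 1 row → D = 123 ✓
(B=32, C=61): 1 row → D = 128 ✓
(B=32, C=64): 2 rows → D takes values {133, 127} — violation
(B=45, C=64): 3 rows → D takes values {126, 141, 129} — violation
(B=32, C=57): 1 row → D = 122 ✓
(B=45, C=57): 1 row → D = 139 ✓
(B=45, C=61): 1 row → D = 128 ✓
(B=37, C=57): 1 row → D = 130 ✓
(B=37, C=64): 1 row → D = 132 ✓
(B=37, C=61): 1 row → D = 121 ✓
(B=32, C=69): 1 row → D = 140 ✓
Two rows agree on BC but differ on D, so BC -> D does not hold.

No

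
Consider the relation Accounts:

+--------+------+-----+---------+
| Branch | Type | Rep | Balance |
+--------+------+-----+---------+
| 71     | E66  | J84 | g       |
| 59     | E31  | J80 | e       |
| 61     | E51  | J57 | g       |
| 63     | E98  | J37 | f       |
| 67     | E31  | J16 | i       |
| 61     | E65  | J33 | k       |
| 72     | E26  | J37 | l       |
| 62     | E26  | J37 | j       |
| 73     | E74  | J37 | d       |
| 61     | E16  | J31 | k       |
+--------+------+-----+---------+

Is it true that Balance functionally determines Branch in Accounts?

No

Balance=g: 2 rows → Branch takes values {71, 61} — violation
Balance=e: 1 row → Branch = 59 ✓
Balance=f: 1 row → Branch = 63 ✓
Balance=i: 1 row → Branch = 67 ✓
Balance=k: 2 rows → Branch = 61, 61 ✓
Balance=l: 1 row → Branch = 72 ✓
Balance=j: 1 row → Branch = 62 ✓
Balance=d: 1 row → Branch = 73 ✓
Two rows agree on Balance but differ on Branch, so Balance → Branch does not hold.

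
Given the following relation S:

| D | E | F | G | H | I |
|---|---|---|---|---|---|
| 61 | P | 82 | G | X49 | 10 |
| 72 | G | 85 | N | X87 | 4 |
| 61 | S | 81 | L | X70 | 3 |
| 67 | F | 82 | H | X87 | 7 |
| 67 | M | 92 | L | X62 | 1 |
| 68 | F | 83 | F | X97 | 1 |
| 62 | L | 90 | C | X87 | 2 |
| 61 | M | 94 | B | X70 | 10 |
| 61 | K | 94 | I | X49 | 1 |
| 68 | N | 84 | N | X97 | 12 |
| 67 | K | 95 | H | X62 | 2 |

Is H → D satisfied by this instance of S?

No

H=X49: 2 rows → D = 61, 61 ✓
H=X87: 3 rows → D takes values {72, 67, 62} — violation
H=X70: 2 rows → D = 61, 61 ✓
H=X62: 2 rows → D = 67, 67 ✓
H=X97: 2 rows → D = 68, 68 ✓
Two rows agree on H but differ on D, so H → D does not hold.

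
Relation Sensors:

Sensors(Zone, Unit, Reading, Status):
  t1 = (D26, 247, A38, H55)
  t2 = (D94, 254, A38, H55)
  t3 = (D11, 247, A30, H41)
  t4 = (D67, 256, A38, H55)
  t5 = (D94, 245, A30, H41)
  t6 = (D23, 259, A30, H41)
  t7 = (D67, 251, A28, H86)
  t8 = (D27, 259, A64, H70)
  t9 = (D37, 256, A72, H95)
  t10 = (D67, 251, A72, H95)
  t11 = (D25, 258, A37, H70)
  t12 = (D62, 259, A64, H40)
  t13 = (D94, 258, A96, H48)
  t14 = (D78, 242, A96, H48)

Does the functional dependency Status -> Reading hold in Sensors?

No

Status=H55: rows 1, 2, 4 → Reading = A38, A38, A38 ✓
Status=H41: rows 3, 5, 6 → Reading = A30, A30, A30 ✓
Status=H86: row 7 → Reading = A28 ✓
Status=H70: rows 8, 11 → Reading takes values {A64, A37} — violation
Status=H95: rows 9, 10 → Reading = A72, A72 ✓
Status=H40: row 12 → Reading = A64 ✓
Status=H48: rows 13, 14 → Reading = A96, A96 ✓
Two rows agree on Status but differ on Reading, so Status -> Reading does not hold.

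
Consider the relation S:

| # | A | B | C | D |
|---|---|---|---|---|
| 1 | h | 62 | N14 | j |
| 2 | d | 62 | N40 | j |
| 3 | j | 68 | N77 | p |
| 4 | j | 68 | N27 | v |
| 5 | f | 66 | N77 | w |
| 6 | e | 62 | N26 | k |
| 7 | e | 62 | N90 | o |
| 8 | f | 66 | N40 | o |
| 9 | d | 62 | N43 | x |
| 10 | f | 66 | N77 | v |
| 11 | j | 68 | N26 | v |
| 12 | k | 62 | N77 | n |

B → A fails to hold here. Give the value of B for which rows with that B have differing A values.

62

B=62: rows 1, 2, 6, 7, 9, 12 → A takes values {h, d, e, k} — violation
B=68: rows 3, 4, 11 → A = j, j, j ✓
B=66: rows 5, 8, 10 → A = f, f, f ✓
The only B value with inconsistent A is B=62.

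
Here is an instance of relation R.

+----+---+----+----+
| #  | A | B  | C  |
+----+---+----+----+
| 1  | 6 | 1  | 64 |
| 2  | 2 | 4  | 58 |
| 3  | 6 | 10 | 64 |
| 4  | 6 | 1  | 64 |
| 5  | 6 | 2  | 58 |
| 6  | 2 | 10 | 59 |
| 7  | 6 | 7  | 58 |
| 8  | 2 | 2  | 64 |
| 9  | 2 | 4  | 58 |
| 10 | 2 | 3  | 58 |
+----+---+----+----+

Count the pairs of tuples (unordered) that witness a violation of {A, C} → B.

5

(A=6, C=64): violating pairs (1,3), (3,4) — 2 pairs.
(A=2, C=58): violating pairs (2,10), (9,10) — 2 pairs.
(A=6, C=58): violating pairs (5,7) — 1 pair.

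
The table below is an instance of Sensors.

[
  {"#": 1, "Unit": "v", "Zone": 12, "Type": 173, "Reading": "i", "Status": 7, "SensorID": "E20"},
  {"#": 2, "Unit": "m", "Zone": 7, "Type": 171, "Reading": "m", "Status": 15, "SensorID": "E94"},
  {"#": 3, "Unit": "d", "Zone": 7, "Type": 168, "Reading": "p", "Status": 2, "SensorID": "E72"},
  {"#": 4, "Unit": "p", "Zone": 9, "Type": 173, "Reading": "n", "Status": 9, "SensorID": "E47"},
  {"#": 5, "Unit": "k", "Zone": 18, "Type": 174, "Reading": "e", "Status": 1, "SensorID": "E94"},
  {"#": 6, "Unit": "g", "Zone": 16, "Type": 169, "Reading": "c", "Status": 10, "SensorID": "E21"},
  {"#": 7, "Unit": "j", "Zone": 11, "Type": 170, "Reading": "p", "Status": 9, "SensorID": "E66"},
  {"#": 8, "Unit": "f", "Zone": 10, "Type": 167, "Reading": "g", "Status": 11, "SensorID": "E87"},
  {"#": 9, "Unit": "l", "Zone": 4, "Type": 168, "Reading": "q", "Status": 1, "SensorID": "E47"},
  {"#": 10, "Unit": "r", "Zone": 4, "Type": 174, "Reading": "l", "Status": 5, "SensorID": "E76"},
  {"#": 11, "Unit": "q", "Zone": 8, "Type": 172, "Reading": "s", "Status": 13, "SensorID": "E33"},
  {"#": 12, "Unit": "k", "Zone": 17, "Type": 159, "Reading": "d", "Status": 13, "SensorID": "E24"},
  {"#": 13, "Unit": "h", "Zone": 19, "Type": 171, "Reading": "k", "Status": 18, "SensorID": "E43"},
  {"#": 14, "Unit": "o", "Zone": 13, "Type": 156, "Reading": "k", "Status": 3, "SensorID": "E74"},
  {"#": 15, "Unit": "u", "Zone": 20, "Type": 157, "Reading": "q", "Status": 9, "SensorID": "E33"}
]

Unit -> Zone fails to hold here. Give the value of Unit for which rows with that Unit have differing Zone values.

Unit=v: row 1 → Zone = 12 ✓
Unit=m: row 2 → Zone = 7 ✓
Unit=d: row 3 → Zone = 7 ✓
Unit=p: row 4 → Zone = 9 ✓
Unit=k: rows 5, 12 → Zone takes values {18, 17} — violation
Unit=g: row 6 → Zone = 16 ✓
Unit=j: row 7 → Zone = 11 ✓
Unit=f: row 8 → Zone = 10 ✓
Unit=l: row 9 → Zone = 4 ✓
Unit=r: row 10 → Zone = 4 ✓
Unit=q: row 11 → Zone = 8 ✓
Unit=h: row 13 → Zone = 19 ✓
Unit=o: row 14 → Zone = 13 ✓
Unit=u: row 15 → Zone = 20 ✓
The only Unit value with inconsistent Zone is Unit=k.

k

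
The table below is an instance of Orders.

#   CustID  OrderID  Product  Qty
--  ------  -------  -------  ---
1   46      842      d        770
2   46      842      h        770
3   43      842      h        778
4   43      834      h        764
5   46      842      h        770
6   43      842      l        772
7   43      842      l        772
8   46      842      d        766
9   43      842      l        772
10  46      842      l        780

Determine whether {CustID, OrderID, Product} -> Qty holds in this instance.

No

(CustID=46, OrderID=842, Product=d): rows 1, 8 → Qty takes values {770, 766} — violation
(CustID=46, OrderID=842, Product=h): rows 2, 5 → Qty = 770, 770 ✓
(CustID=43, OrderID=842, Product=h): row 3 → Qty = 778 ✓
(CustID=43, OrderID=834, Product=h): row 4 → Qty = 764 ✓
(CustID=43, OrderID=842, Product=l): rows 6, 7, 9 → Qty = 772, 772, 772 ✓
(CustID=46, OrderID=842, Product=l): row 10 → Qty = 780 ✓
Two rows agree on {CustID, OrderID, Product} but differ on Qty, so {CustID, OrderID, Product} -> Qty does not hold.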